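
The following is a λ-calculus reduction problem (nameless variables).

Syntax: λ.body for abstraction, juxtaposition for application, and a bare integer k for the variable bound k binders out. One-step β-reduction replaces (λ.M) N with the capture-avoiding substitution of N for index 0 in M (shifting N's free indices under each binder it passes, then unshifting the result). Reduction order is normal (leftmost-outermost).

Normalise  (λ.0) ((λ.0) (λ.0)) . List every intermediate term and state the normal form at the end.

  start: (λ.0) ((λ.0) (λ.0))
  step 1: (λ.0) (λ.0)
  step 2: λ.0

Answer: normal form = λ.0  (in 2 steps)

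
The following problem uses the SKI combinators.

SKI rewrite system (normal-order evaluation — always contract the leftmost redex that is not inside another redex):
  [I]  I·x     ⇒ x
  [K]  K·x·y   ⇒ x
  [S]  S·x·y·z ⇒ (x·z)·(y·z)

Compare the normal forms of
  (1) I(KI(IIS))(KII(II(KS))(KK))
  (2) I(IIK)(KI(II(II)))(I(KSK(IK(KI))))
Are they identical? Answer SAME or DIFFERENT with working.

Answer: DIFFERENT — A ⇓ S, B ⇓ I

Derivation:
Term A:
  start: I(KI(IIS))(KII(II(KS))(KK))
  →1  KI(IIS)(KII(II(KS))(KK))
  →2  I(KII(II(KS))(KK))
  →3  KII(II(KS))(KK)
  →4  I(II(KS))(KK)
  →5  II(KS)(KK)
  →6  I(KS)(KK)
  →7  KS(KK)
  →8  S

Term B:
  start: I(IIK)(KI(II(II)))(I(KSK(IK(KI))))
  →1  IIK(KI(II(II)))(I(KSK(IK(KI))))
  →2  IK(KI(II(II)))(I(KSK(IK(KI))))
  →3  K(KI(II(II)))(I(KSK(IK(KI))))
  →4  KI(II(II))
  →5  I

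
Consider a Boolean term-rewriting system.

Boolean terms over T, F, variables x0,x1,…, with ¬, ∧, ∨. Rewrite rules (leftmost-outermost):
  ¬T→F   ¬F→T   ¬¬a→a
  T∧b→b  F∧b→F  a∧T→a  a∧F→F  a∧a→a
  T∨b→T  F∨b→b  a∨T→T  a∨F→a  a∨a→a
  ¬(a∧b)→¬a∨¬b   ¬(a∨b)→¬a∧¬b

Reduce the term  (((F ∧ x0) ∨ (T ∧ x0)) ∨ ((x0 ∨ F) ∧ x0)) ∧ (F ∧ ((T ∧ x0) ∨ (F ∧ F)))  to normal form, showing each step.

Answer: normal form = F  (in 8 steps)

Derivation:
  start: (((F ∧ x0) ∨ (T ∧ x0)) ∨ ((x0 ∨ F) ∧ x0)) ∧ (F ∧ ((T ∧ x0) ∨ (F ∧ F)))
  →1  ((F ∨ (T ∧ x0)) ∨ ((x0 ∨ F) ∧ x0)) ∧ (F ∧ ((T ∧ x0) ∨ (F ∧ F)))
  →2  ((T ∧ x0) ∨ ((x0 ∨ F) ∧ x0)) ∧ (F ∧ ((T ∧ x0) ∨ (F ∧ F)))
  →3  (x0 ∨ ((x0 ∨ F) ∧ x0)) ∧ (F ∧ ((T ∧ x0) ∨ (F ∧ F)))
  →4  (x0 ∨ (x0 ∧ x0)) ∧ (F ∧ ((T ∧ x0) ∨ (F ∧ F)))
  →5  (x0 ∨ x0) ∧ (F ∧ ((T ∧ x0) ∨ (F ∧ F)))
  →6  x0 ∧ (F ∧ ((T ∧ x0) ∨ (F ∧ F)))
  →7  x0 ∧ F
  →8  F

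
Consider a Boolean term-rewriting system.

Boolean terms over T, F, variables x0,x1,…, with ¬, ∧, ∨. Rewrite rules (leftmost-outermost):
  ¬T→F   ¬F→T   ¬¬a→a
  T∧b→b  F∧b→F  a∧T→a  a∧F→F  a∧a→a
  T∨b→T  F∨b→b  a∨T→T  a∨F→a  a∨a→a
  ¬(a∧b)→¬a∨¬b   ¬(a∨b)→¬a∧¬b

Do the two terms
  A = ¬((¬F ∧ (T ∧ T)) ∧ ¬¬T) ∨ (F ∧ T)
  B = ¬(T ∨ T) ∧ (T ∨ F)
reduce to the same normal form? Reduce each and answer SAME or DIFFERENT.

Answer: SAME — A ⇓ F, B ⇓ F

Reduction:
Term A:
  start: ¬((¬F ∧ (T ∧ T)) ∧ ¬¬T) ∨ (F ∧ T)
  [1] (¬(¬F ∧ (T ∧ T)) ∨ ¬¬¬T) ∨ (F ∧ T)
  [2] ((¬¬F ∨ ¬(T ∧ T)) ∨ ¬¬¬T) ∨ (F ∧ T)
  [3] ((F ∨ ¬(T ∧ T)) ∨ ¬¬¬T) ∨ (F ∧ T)
  [4] (¬(T ∧ T) ∨ ¬¬¬T) ∨ (F ∧ T)
  [5] ((¬T ∨ ¬T) ∨ ¬¬¬T) ∨ (F ∧ T)
  [6] (¬T ∨ ¬¬¬T) ∨ (F ∧ T)
  [7] (F ∨ ¬¬¬T) ∨ (F ∧ T)
  [8] ¬¬¬T ∨ (F ∧ T)
  [9] ¬T ∨ (F ∧ T)
  [10] F ∨ (F ∧ T)
  [11] F ∧ T
  [12] F

Term B:
  start: ¬(T ∨ T) ∧ (T ∨ F)
  [1] (¬T ∧ ¬T) ∧ (T ∨ F)
  [2] ¬T ∧ (T ∨ F)
  [3] F ∧ (T ∨ F)
  [4] F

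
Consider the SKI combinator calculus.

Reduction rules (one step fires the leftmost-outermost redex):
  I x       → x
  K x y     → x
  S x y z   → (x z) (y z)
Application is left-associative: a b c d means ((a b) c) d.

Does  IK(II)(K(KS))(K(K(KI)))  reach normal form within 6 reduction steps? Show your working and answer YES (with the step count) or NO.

  start: IK(II)(K(KS))(K(K(KI)))
  →1  K(II)(K(KS))(K(K(KI)))
  →2  II(K(K(KI)))
  →3  I(K(K(KI)))
  →4  K(K(KI))

Answer: YES — reaches normal form K(K(KI)) in 4 ≤ 6 steps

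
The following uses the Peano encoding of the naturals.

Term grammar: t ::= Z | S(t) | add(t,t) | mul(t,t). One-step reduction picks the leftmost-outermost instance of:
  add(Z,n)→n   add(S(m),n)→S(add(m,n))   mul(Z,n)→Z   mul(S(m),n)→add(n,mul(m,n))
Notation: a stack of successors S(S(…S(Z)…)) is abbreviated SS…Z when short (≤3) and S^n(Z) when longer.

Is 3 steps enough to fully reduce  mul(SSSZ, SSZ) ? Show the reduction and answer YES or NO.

Answer: NO — after 3 steps the term is S(S(add(Z, mul(SSZ, SSZ)))), not yet normal

Working:
  start: mul(SSSZ, SSZ)
  [1] add(SSZ, mul(SSZ, SSZ))
  [2] S(add(SZ, mul(SSZ, SSZ)))
  [3] S(S(add(Z, mul(SSZ, SSZ))))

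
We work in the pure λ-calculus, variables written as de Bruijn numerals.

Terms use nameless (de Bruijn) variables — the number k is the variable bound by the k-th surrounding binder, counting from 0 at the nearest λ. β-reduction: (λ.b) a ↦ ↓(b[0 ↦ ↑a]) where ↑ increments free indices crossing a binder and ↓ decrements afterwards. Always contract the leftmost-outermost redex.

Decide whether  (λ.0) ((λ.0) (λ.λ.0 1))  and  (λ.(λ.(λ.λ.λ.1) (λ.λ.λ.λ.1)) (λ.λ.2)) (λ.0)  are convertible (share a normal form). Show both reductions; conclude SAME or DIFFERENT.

Answer: DIFFERENT — A ⇓ λ.λ.0 1, B ⇓ λ.λ.1

Working:
Term A:
  start: (λ.0) ((λ.0) (λ.λ.0 1))
  →1  (λ.0) (λ.λ.0 1)
  →2  λ.λ.0 1

Term B:
  start: (λ.(λ.(λ.λ.λ.1) (λ.λ.λ.λ.1)) (λ.λ.2)) (λ.0)
  →1  (λ.(λ.λ.λ.1) (λ.λ.λ.λ.1)) (λ.λ.λ.0)
  →2  (λ.λ.λ.1) (λ.λ.λ.λ.1)
  →3  λ.λ.1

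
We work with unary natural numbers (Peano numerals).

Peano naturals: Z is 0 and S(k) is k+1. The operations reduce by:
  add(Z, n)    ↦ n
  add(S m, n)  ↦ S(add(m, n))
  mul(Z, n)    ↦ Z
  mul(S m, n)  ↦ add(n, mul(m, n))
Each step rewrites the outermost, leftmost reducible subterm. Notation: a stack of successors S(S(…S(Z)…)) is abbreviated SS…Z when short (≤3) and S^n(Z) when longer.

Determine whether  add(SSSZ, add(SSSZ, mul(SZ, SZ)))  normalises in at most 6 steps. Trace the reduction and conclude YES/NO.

  start: add(SSSZ, add(SSSZ, mul(SZ, SZ)))
  →1  S(add(SSZ, add(SSSZ, mul(SZ, SZ))))
  →2  S(S(add(SZ, add(SSSZ, mul(SZ, SZ)))))
  →3  S(S(S(add(Z, add(SSSZ, mul(SZ, SZ))))))
  →4  S(S(S(add(SSSZ, mul(SZ, SZ)))))
  →5  S(S(S(S(add(SSZ, mul(SZ, SZ))))))
  →6  S(S(S(S(S(add(SZ, mul(SZ, SZ)))))))

Answer: NO — after 6 steps the term is S(S(S(S(S(add(SZ, mul(SZ, SZ))))))), not yet normal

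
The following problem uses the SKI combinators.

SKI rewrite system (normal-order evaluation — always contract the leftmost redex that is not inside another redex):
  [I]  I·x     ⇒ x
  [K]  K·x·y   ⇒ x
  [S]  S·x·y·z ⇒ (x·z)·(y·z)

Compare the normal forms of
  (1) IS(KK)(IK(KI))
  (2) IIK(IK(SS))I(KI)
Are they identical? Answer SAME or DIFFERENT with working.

Term A:
  start: IS(KK)(IK(KI))
  [1] S(KK)(IK(KI))
  [2] S(KK)(K(KI))

Term B:
  start: IIK(IK(SS))I(KI)
  [1] IK(IK(SS))I(KI)
  [2] K(IK(SS))I(KI)
  [3] IK(SS)(KI)
  [4] K(SS)(KI)
  [5] SS

Answer: DIFFERENT — A ⇓ S(KK)(K(KI)), B ⇓ SS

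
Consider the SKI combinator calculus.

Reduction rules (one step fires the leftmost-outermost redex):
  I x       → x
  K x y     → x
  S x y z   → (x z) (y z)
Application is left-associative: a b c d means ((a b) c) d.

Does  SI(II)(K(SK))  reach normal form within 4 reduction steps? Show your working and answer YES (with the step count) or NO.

  start: SI(II)(K(SK))
  →1  I(K(SK))(II(K(SK)))
  →2  K(SK)(II(K(SK)))
  →3  SK

Answer: YES — reaches normal form SK in 3 ≤ 4 steps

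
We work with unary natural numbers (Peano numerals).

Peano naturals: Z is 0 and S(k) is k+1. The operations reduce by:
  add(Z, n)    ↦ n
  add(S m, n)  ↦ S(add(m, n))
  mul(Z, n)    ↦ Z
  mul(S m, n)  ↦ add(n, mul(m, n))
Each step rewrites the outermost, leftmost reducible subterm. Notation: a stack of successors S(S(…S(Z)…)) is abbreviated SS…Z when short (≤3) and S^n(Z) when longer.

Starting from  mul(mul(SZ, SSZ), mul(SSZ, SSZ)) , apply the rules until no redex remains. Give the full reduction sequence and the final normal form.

  start: mul(mul(SZ, SSZ), mul(SSZ, SSZ))
  [1] mul(add(SSZ, mul(Z, SSZ)), mul(SSZ, SSZ))
  [2] mul(S(add(SZ, mul(Z, SSZ))), mul(SSZ, SSZ))
  [3] add(mul(SSZ, SSZ), mul(add(SZ, mul(Z, SSZ)), mul(SSZ, SSZ)))
  [4] add(add(SSZ, mul(SZ, SSZ)), mul(add(SZ, mul(Z, SSZ)), mul(SSZ, SSZ)))
  [5] add(S(add(SZ, mul(SZ, SSZ))), mul(add(SZ, mul(Z, SSZ)), mul(SSZ, SSZ)))
  [6] S(add(add(SZ, mul(SZ, SSZ)), mul(add(SZ, mul(Z, SSZ)), mul(SSZ, SSZ))))
  [7] S(add(S(add(Z, mul(SZ, SSZ))), mul(add(SZ, mul(Z, SSZ)), mul(SSZ, SSZ))))
  [8] S(S(add(add(Z, mul(SZ, SSZ)), mul(add(SZ, mul(Z, SSZ)), mul(SSZ, SSZ)))))
  [9] S(S(add(mul(SZ, SSZ), mul(add(SZ, mul(Z, SSZ)), mul(SSZ, SSZ)))))
  [10] S(S(add(add(SSZ, mul(Z, SSZ)), mul(add(SZ, mul(Z, SSZ)), mul(SSZ, SSZ)))))
  [11] S(S(add(S(add(SZ, mul(Z, SSZ))), mul(add(SZ, mul(Z, SSZ)), mul(SSZ, SSZ)))))
  [12] S(S(S(add(add(SZ, mul(Z, SSZ)), mul(add(SZ, mul(Z, SSZ)), mul(SSZ, SSZ))))))
  [13] S(S(S(add(S(add(Z, mul(Z, SSZ))), mul(add(SZ, mul(Z, SSZ)), mul(SSZ, SSZ))))))
  [14] S(S(S(S(add(add(Z, mul(Z, SSZ)), mul(add(SZ, mul(Z, SSZ)), mul(SSZ, SSZ)))))))
  [15] S(S(S(S(add(mul(Z, SSZ), mul(add(SZ, mul(Z, SSZ)), mul(SSZ, SSZ)))))))
  [16] S(S(S(S(add(Z, mul(add(SZ, mul(Z, SSZ)), mul(SSZ, SSZ)))))))
  [17] S(S(S(S(mul(add(SZ, mul(Z, SSZ)), mul(SSZ, SSZ))))))
  [18] S(S(S(S(mul(S(add(Z, mul(Z, SSZ))), mul(SSZ, SSZ))))))
  [19] S(S(S(S(add(mul(SSZ, SSZ), mul(add(Z, mul(Z, SSZ)), mul(SSZ, SSZ)))))))
  [20] S(S(S(S(add(add(SSZ, mul(SZ, SSZ)), mul(add(Z, mul(Z, SSZ)), mul(SSZ, SSZ)))))))
  [21] S(S(S(S(add(S(add(SZ, mul(SZ, SSZ))), mul(add(Z, mul(Z, SSZ)), mul(SSZ, SSZ)))))))
  [22] S(S(S(S(S(add(add(SZ, mul(SZ, SSZ)), mul(add(Z, mul(Z, SSZ)), mul(SSZ, SSZ))))))))
  [23] S(S(S(S(S(add(S(add(Z, mul(SZ, SSZ))), mul(add(Z, mul(Z, SSZ)), mul(SSZ, SSZ))))))))
  [24] S(S(S(S(S(S(add(add(Z, mul(SZ, SSZ)), mul(add(Z, mul(Z, SSZ)), mul(SSZ, SSZ)))))))))
  [25] S(S(S(S(S(S(add(mul(SZ, SSZ), mul(add(Z, mul(Z, SSZ)), mul(SSZ, SSZ)))))))))
  [26] S(S(S(S(S(S(add(add(SSZ, mul(Z, SSZ)), mul(add(Z, mul(Z, SSZ)), mul(SSZ, SSZ)))))))))
  [27] S(S(S(S(S(S(add(S(add(SZ, mul(Z, SSZ))), mul(add(Z, mul(Z, SSZ)), mul(SSZ, SSZ)))))))))
  [28] S(S(S(S(S(S(S(add(add(SZ, mul(Z, SSZ)), mul(add(Z, mul(Z, SSZ)), mul(SSZ, SSZ))))))))))
  [29] S(S(S(S(S(S(S(add(S(add(Z, mul(Z, SSZ))), mul(add(Z, mul(Z, SSZ)), mul(SSZ, SSZ))))))))))
  [30] S(S(S(S(S(S(S(S(add(add(Z, mul(Z, SSZ)), mul(add(Z, mul(Z, SSZ)), mul(SSZ, SSZ)))))))))))
  [31] S(S(S(S(S(S(S(S(add(mul(Z, SSZ), mul(add(Z, mul(Z, SSZ)), mul(SSZ, SSZ)))))))))))
  [32] S(S(S(S(S(S(S(S(add(Z, mul(add(Z, mul(Z, SSZ)), mul(SSZ, SSZ)))))))))))
  [33] S(S(S(S(S(S(S(S(mul(add(Z, mul(Z, SSZ)), mul(SSZ, SSZ))))))))))
  [34] S(S(S(S(S(S(S(S(mul(mul(Z, SSZ), mul(SSZ, SSZ))))))))))
  [35] S(S(S(S(S(S(S(S(mul(Z, mul(SSZ, SSZ))))))))))
  [36] S^8(Z)

Answer: normal form = S^8(Z)  (in 36 steps)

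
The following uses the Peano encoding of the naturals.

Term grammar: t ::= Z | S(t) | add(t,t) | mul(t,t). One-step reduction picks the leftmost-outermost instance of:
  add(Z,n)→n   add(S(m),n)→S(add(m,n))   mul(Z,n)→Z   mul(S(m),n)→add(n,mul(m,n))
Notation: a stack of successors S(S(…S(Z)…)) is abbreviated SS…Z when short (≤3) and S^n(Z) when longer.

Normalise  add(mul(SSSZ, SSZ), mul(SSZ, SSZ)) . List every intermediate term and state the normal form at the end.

Answer: normal form = S^10(Z)  (in 29 steps)

Reduction:
  start: add(mul(SSSZ, SSZ), mul(SSZ, SSZ))
  step 1: add(add(SSZ, mul(SSZ, SSZ)), mul(SSZ, SSZ))
  step 2: add(S(add(SZ, mul(SSZ, SSZ))), mul(SSZ, SSZ))
  step 3: S(add(add(SZ, mul(SSZ, SSZ)), mul(SSZ, SSZ)))
  step 4: S(add(S(add(Z, mul(SSZ, SSZ))), mul(SSZ, SSZ)))
  step 5: S(S(add(add(Z, mul(SSZ, SSZ)), mul(SSZ, SSZ))))
  step 6: S(S(add(mul(SSZ, SSZ), mul(SSZ, SSZ))))
  step 7: S(S(add(add(SSZ, mul(SZ, SSZ)), mul(SSZ, SSZ))))
  step 8: S(S(add(S(add(SZ, mul(SZ, SSZ))), mul(SSZ, SSZ))))
  step 9: S(S(S(add(add(SZ, mul(SZ, SSZ)), mul(SSZ, SSZ)))))
  step 10: S(S(S(add(S(add(Z, mul(SZ, SSZ))), mul(SSZ, SSZ)))))
  step 11: S(S(S(S(add(add(Z, mul(SZ, SSZ)), mul(SSZ, SSZ))))))
  step 12: S(S(S(S(add(mul(SZ, SSZ), mul(SSZ, SSZ))))))
  step 13: S(S(S(S(add(add(SSZ, mul(Z, SSZ)), mul(SSZ, SSZ))))))
  step 14: S(S(S(S(add(S(add(SZ, mul(Z, SSZ))), mul(SSZ, SSZ))))))
  step 15: S(S(S(S(S(add(add(SZ, mul(Z, SSZ)), mul(SSZ, SSZ)))))))
  step 16: S(S(S(S(S(add(S(add(Z, mul(Z, SSZ))), mul(SSZ, SSZ)))))))
  step 17: S(S(S(S(S(S(add(add(Z, mul(Z, SSZ)), mul(SSZ, SSZ))))))))
  step 18: S(S(S(S(S(S(add(mul(Z, SSZ), mul(SSZ, SSZ))))))))
  step 19: S(S(S(S(S(S(add(Z, mul(SSZ, SSZ))))))))
  step 20: S(S(S(S(S(S(mul(SSZ, SSZ)))))))
  step 21: S(S(S(S(S(S(add(SSZ, mul(SZ, SSZ))))))))
  step 22: S(S(S(S(S(S(S(add(SZ, mul(SZ, SSZ)))))))))
  step 23: S(S(S(S(S(S(S(S(add(Z, mul(SZ, SSZ))))))))))
  step 24: S(S(S(S(S(S(S(S(mul(SZ, SSZ)))))))))
  step 25: S(S(S(S(S(S(S(S(add(SSZ, mul(Z, SSZ))))))))))
  step 26: S(S(S(S(S(S(S(S(S(add(SZ, mul(Z, SSZ)))))))))))
  step 27: S(S(S(S(S(S(S(S(S(S(add(Z, mul(Z, SSZ))))))))))))
  step 28: S(S(S(S(S(S(S(S(S(S(mul(Z, SSZ)))))))))))
  step 29: S^10(Z)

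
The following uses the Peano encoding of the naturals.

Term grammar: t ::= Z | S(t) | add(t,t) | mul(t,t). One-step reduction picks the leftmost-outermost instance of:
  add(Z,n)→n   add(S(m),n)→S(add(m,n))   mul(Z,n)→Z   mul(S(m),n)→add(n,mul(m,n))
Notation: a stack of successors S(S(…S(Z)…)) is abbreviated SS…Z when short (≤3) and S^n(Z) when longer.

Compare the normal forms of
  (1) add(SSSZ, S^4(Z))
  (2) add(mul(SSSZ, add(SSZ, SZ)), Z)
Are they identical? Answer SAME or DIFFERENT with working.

Answer: DIFFERENT — A ⇓ S^7(Z), B ⇓ S^9(Z)

Derivation:
Term A:
  start: add(SSSZ, S^4(Z))
  →1  S(add(SSZ, S^4(Z)))
  →2  S(S(add(SZ, S^4(Z))))
  →3  S(S(S(add(Z, S^4(Z)))))
  →4  S^7(Z)

Term B:
  start: add(mul(SSSZ, add(SSZ, SZ)), Z)
  →1  add(add(add(SSZ, SZ), mul(SSZ, add(SSZ, SZ))), Z)
  →2  add(add(S(add(SZ, SZ)), mul(SSZ, add(SSZ, SZ))), Z)
  →3  add(S(add(add(SZ, SZ), mul(SSZ, add(SSZ, SZ)))), Z)
  →4  S(add(add(add(SZ, SZ), mul(SSZ, add(SSZ, SZ))), Z))
  →5  S(add(add(S(add(Z, SZ)), mul(SSZ, add(SSZ, SZ))), Z))
  →6  S(add(S(add(add(Z, SZ), mul(SSZ, add(SSZ, SZ)))), Z))
  →7  S(S(add(add(add(Z, SZ), mul(SSZ, add(SSZ, SZ))), Z)))
  →8  S(S(add(add(SZ, mul(SSZ, add(SSZ, SZ))), Z)))
  →9  S(S(add(S(add(Z, mul(SSZ, add(SSZ, SZ)))), Z)))
  →10  S(S(S(add(add(Z, mul(SSZ, add(SSZ, SZ))), Z))))
  →11  S(S(S(add(mul(SSZ, add(SSZ, SZ)), Z))))
  →12  S(S(S(add(add(add(SSZ, SZ), mul(SZ, add(SSZ, SZ))), Z))))
  →13  S(S(S(add(add(S(add(SZ, SZ)), mul(SZ, add(SSZ, SZ))), Z))))
  →14  S(S(S(add(S(add(add(SZ, SZ), mul(SZ, add(SSZ, SZ)))), Z))))
  →15  S(S(S(S(add(add(add(SZ, SZ), mul(SZ, add(SSZ, SZ))), Z)))))
  →16  S(S(S(S(add(add(S(add(Z, SZ)), mul(SZ, add(SSZ, SZ))), Z)))))
  →17  S(S(S(S(add(S(add(add(Z, SZ), mul(SZ, add(SSZ, SZ)))), Z)))))
  →18  S(S(S(S(S(add(add(add(Z, SZ), mul(SZ, add(SSZ, SZ))), Z))))))
  →19  S(S(S(S(S(add(add(SZ, mul(SZ, add(SSZ, SZ))), Z))))))
  →20  S(S(S(S(S(add(S(add(Z, mul(SZ, add(SSZ, SZ)))), Z))))))
  →21  S(S(S(S(S(S(add(add(Z, mul(SZ, add(SSZ, SZ))), Z)))))))
  →22  S(S(S(S(S(S(add(mul(SZ, add(SSZ, SZ)), Z)))))))
  →23  S(S(S(S(S(S(add(add(add(SSZ, SZ), mul(Z, add(SSZ, SZ))), Z)))))))
  →24  S(S(S(S(S(S(add(add(S(add(SZ, SZ)), mul(Z, add(SSZ, SZ))), Z)))))))
  →25  S(S(S(S(S(S(add(S(add(add(SZ, SZ), mul(Z, add(SSZ, SZ)))), Z)))))))
  →26  S(S(S(S(S(S(S(add(add(add(SZ, SZ), mul(Z, add(SSZ, SZ))), Z))))))))
  →27  S(S(S(S(S(S(S(add(add(S(add(Z, SZ)), mul(Z, add(SSZ, SZ))), Z))))))))
  →28  S(S(S(S(S(S(S(add(S(add(add(Z, SZ), mul(Z, add(SSZ, SZ)))), Z))))))))
  →29  S(S(S(S(S(S(S(S(add(add(add(Z, SZ), mul(Z, add(SSZ, SZ))), Z)))))))))
  →30  S(S(S(S(S(S(S(S(add(add(SZ, mul(Z, add(SSZ, SZ))), Z)))))))))
  →31  S(S(S(S(S(S(S(S(add(S(add(Z, mul(Z, add(SSZ, SZ)))), Z)))))))))
  →32  S(S(S(S(S(S(S(S(S(add(add(Z, mul(Z, add(SSZ, SZ))), Z))))))))))
  →33  S(S(S(S(S(S(S(S(S(add(mul(Z, add(SSZ, SZ)), Z))))))))))
  →34  S(S(S(S(S(S(S(S(S(add(Z, Z))))))))))
  →35  S^9(Z)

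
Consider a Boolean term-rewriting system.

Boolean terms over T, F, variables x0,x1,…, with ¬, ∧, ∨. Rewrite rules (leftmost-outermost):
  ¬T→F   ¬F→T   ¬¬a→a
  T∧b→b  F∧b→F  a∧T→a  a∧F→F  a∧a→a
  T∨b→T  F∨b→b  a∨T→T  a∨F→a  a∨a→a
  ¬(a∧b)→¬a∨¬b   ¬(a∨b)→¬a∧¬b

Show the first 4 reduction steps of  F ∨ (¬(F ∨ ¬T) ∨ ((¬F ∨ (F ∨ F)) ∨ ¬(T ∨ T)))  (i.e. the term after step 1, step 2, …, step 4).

  start: F ∨ (¬(F ∨ ¬T) ∨ ((¬F ∨ (F ∨ F)) ∨ ¬(T ∨ T)))
  [1] ¬(F ∨ ¬T) ∨ ((¬F ∨ (F ∨ F)) ∨ ¬(T ∨ T))
  [2] (¬F ∧ ¬¬T) ∨ ((¬F ∨ (F ∨ F)) ∨ ¬(T ∨ T))
  [3] (T ∧ ¬¬T) ∨ ((¬F ∨ (F ∨ F)) ∨ ¬(T ∨ T))
  [4] ¬¬T ∨ ((¬F ∨ (F ∨ F)) ∨ ¬(T ∨ T))

Answer: after 4 steps: ¬¬T ∨ ((¬F ∨ (F ∨ F)) ∨ ¬(T ∨ T))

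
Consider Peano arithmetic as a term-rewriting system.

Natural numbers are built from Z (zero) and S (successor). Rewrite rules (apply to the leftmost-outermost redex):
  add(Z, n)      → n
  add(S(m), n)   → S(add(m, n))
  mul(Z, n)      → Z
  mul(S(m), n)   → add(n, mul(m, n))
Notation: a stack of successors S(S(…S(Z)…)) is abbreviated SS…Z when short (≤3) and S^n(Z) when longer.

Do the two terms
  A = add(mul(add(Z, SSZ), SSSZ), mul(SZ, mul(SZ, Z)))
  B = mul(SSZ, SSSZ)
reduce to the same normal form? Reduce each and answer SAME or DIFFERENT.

Term A:
  start: add(mul(add(Z, SSZ), SSSZ), mul(SZ, mul(SZ, Z)))
  [1] add(mul(SSZ, SSSZ), mul(SZ, mul(SZ, Z)))
  [2] add(add(SSSZ, mul(SZ, SSSZ)), mul(SZ, mul(SZ, Z)))
  [3] add(S(add(SSZ, mul(SZ, SSSZ))), mul(SZ, mul(SZ, Z)))
  [4] S(add(add(SSZ, mul(SZ, SSSZ)), mul(SZ, mul(SZ, Z))))
  [5] S(add(S(add(SZ, mul(SZ, SSSZ))), mul(SZ, mul(SZ, Z))))
  [6] S(S(add(add(SZ, mul(SZ, SSSZ)), mul(SZ, mul(SZ, Z)))))
  [7] S(S(add(S(add(Z, mul(SZ, SSSZ))), mul(SZ, mul(SZ, Z)))))
  [8] S(S(S(add(add(Z, mul(SZ, SSSZ)), mul(SZ, mul(SZ, Z))))))
  [9] S(S(S(add(mul(SZ, SSSZ), mul(SZ, mul(SZ, Z))))))
  [10] S(S(S(add(add(SSSZ, mul(Z, SSSZ)), mul(SZ, mul(SZ, Z))))))
  [11] S(S(S(add(S(add(SSZ, mul(Z, SSSZ))), mul(SZ, mul(SZ, Z))))))
  [12] S(S(S(S(add(add(SSZ, mul(Z, SSSZ)), mul(SZ, mul(SZ, Z)))))))
  [13] S(S(S(S(add(S(add(SZ, mul(Z, SSSZ))), mul(SZ, mul(SZ, Z)))))))
  [14] S(S(S(S(S(add(add(SZ, mul(Z, SSSZ)), mul(SZ, mul(SZ, Z))))))))
  [15] S(S(S(S(S(add(S(add(Z, mul(Z, SSSZ))), mul(SZ, mul(SZ, Z))))))))
  [16] S(S(S(S(S(S(add(add(Z, mul(Z, SSSZ)), mul(SZ, mul(SZ, Z)))))))))
  [17] S(S(S(S(S(S(add(mul(Z, SSSZ), mul(SZ, mul(SZ, Z)))))))))
  [18] S(S(S(S(S(S(add(Z, mul(SZ, mul(SZ, Z)))))))))
  [19] S(S(S(S(S(S(mul(SZ, mul(SZ, Z))))))))
  [20] S(S(S(S(S(S(add(mul(SZ, Z), mul(Z, mul(SZ, Z)))))))))
  [21] S(S(S(S(S(S(add(add(Z, mul(Z, Z)), mul(Z, mul(SZ, Z)))))))))
  [22] S(S(S(S(S(S(add(mul(Z, Z), mul(Z, mul(SZ, Z)))))))))
  [23] S(S(S(S(S(S(add(Z, mul(Z, mul(SZ, Z)))))))))
  [24] S(S(S(S(S(S(mul(Z, mul(SZ, Z))))))))
  [25] S^6(Z)

Term B:
  start: mul(SSZ, SSSZ)
  [1] add(SSSZ, mul(SZ, SSSZ))
  [2] S(add(SSZ, mul(SZ, SSSZ)))
  [3] S(S(add(SZ, mul(SZ, SSSZ))))
  [4] S(S(S(add(Z, mul(SZ, SSSZ)))))
  [5] S(S(S(mul(SZ, SSSZ))))
  [6] S(S(S(add(SSSZ, mul(Z, SSSZ)))))
  [7] S(S(S(S(add(SSZ, mul(Z, SSSZ))))))
  [8] S(S(S(S(S(add(SZ, mul(Z, SSSZ)))))))
  [9] S(S(S(S(S(S(add(Z, mul(Z, SSSZ))))))))
  [10] S(S(S(S(S(S(mul(Z, SSSZ)))))))
  [11] S^6(Z)

Answer: SAME — A ⇓ S^6(Z), B ⇓ S^6(Z)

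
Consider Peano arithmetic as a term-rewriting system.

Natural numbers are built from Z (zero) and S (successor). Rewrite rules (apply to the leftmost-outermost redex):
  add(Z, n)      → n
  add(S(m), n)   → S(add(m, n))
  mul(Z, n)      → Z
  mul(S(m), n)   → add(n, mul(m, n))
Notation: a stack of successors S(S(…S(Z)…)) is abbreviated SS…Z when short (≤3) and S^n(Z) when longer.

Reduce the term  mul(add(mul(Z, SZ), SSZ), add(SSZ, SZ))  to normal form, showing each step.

Answer: normal form = S^6(Z)  (in 19 steps)

Working:
  start: mul(add(mul(Z, SZ), SSZ), add(SSZ, SZ))
  step 1: mul(add(Z, SSZ), add(SSZ, SZ))
  step 2: mul(SSZ, add(SSZ, SZ))
  step 3: add(add(SSZ, SZ), mul(SZ, add(SSZ, SZ)))
  step 4: add(S(add(SZ, SZ)), mul(SZ, add(SSZ, SZ)))
  step 5: S(add(add(SZ, SZ), mul(SZ, add(SSZ, SZ))))
  step 6: S(add(S(add(Z, SZ)), mul(SZ, add(SSZ, SZ))))
  step 7: S(S(add(add(Z, SZ), mul(SZ, add(SSZ, SZ)))))
  step 8: S(S(add(SZ, mul(SZ, add(SSZ, SZ)))))
  step 9: S(S(S(add(Z, mul(SZ, add(SSZ, SZ))))))
  step 10: S(S(S(mul(SZ, add(SSZ, SZ)))))
  step 11: S(S(S(add(add(SSZ, SZ), mul(Z, add(SSZ, SZ))))))
  step 12: S(S(S(add(S(add(SZ, SZ)), mul(Z, add(SSZ, SZ))))))
  step 13: S(S(S(S(add(add(SZ, SZ), mul(Z, add(SSZ, SZ)))))))
  step 14: S(S(S(S(add(S(add(Z, SZ)), mul(Z, add(SSZ, SZ)))))))
  step 15: S(S(S(S(S(add(add(Z, SZ), mul(Z, add(SSZ, SZ))))))))
  step 16: S(S(S(S(S(add(SZ, mul(Z, add(SSZ, SZ))))))))
  step 17: S(S(S(S(S(S(add(Z, mul(Z, add(SSZ, SZ)))))))))
  step 18: S(S(S(S(S(S(mul(Z, add(SSZ, SZ))))))))
  step 19: S^6(Z)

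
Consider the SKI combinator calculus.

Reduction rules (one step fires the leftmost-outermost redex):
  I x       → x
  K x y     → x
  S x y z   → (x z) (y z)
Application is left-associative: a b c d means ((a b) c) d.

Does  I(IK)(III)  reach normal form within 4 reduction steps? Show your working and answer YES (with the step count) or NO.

Answer: YES — reaches normal form KI in 4 ≤ 4 steps

Reduction:
  start: I(IK)(III)
  →1  IK(III)
  →2  K(III)
  →3  K(II)
  →4  KI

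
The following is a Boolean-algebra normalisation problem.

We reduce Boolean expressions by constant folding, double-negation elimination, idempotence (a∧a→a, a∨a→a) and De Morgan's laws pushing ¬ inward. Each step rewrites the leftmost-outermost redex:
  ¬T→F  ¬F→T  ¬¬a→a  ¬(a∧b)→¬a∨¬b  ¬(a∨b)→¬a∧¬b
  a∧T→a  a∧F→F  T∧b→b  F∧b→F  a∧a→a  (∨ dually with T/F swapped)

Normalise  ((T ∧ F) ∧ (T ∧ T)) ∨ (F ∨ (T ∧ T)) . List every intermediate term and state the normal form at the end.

Answer: normal form = T  (in 5 steps)

Reduction:
  start: ((T ∧ F) ∧ (T ∧ T)) ∨ (F ∨ (T ∧ T))
  →1  (F ∧ (T ∧ T)) ∨ (F ∨ (T ∧ T))
  →2  F ∨ (F ∨ (T ∧ T))
  →3  F ∨ (T ∧ T)
  →4  T ∧ T
  →5  T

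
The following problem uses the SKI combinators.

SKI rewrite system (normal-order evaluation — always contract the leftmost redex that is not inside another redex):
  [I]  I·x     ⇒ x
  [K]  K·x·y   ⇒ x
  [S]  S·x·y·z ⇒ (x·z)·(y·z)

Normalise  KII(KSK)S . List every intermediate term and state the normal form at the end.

Answer: normal form = SS  (in 3 steps)

Reduction:
  start: KII(KSK)S
  step 1: I(KSK)S
  step 2: KSKS
  step 3: SS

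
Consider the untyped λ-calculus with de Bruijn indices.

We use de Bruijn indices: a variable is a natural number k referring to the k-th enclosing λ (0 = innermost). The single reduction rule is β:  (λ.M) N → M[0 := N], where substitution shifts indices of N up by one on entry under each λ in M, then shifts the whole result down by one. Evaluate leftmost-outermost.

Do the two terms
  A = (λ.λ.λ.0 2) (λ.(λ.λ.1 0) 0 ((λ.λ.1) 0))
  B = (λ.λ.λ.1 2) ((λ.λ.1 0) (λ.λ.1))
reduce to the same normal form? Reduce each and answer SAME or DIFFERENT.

Term A:
  start: (λ.λ.λ.0 2) (λ.(λ.λ.1 0) 0 ((λ.λ.1) 0))
  →1  λ.λ.0 (λ.(λ.λ.1 0) 0 ((λ.λ.1) 0))
  →2  λ.λ.0 (λ.(λ.1 0) ((λ.λ.1) 0))
  →3  λ.λ.0 (λ.0 ((λ.λ.1) 0))
  →4  λ.λ.0 (λ.0 (λ.1))

Term B:
  start: (λ.λ.λ.1 2) ((λ.λ.1 0) (λ.λ.1))
  →1  λ.λ.1 ((λ.λ.1 0) (λ.λ.1))
  →2  λ.λ.1 (λ.(λ.λ.1) 0)
  →3  λ.λ.1 (λ.λ.1)

Answer: DIFFERENT — A ⇓ λ.λ.0 (λ.0 (λ.1)), B ⇓ λ.λ.1 (λ.λ.1)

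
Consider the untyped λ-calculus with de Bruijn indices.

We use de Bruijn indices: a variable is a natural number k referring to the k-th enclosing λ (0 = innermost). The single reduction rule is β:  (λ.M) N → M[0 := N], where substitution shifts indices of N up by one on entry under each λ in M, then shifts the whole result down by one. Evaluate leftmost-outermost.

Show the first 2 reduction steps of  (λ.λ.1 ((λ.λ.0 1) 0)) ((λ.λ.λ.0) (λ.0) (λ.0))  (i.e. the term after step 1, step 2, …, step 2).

  start: (λ.λ.1 ((λ.λ.0 1) 0)) ((λ.λ.λ.0) (λ.0) (λ.0))
  [1] λ.(λ.λ.λ.0) (λ.0) (λ.0) ((λ.λ.0 1) 0)
  [2] λ.(λ.λ.0) (λ.0) ((λ.λ.0 1) 0)

Answer: after 2 steps: λ.(λ.λ.0) (λ.0) ((λ.λ.0 1) 0)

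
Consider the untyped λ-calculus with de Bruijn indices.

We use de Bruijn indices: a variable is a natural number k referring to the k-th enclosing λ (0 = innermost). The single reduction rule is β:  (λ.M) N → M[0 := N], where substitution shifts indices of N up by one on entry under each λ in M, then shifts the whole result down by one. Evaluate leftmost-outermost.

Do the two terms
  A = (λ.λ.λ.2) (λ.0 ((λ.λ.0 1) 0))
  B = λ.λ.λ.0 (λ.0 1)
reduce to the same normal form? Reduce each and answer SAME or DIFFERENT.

Answer: SAME — A ⇓ λ.λ.λ.0 (λ.0 1), B ⇓ λ.λ.λ.0 (λ.0 1)

Working:
Term A:
  start: (λ.λ.λ.2) (λ.0 ((λ.λ.0 1) 0))
  →1  λ.λ.λ.0 ((λ.λ.0 1) 0)
  →2  λ.λ.λ.0 (λ.0 1)

Term B:
  start: λ.λ.λ.0 (λ.0 1)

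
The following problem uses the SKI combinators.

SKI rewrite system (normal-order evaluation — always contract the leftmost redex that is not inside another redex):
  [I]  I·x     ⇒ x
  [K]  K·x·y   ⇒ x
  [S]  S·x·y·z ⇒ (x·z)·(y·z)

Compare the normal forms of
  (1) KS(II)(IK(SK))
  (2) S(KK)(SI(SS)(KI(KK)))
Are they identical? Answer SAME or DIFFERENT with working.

Answer: DIFFERENT — A ⇓ S(K(SK)), B ⇓ S(KK)(SSI)

Derivation:
Term A:
  start: KS(II)(IK(SK))
  step 1: S(IK(SK))
  step 2: S(K(SK))

Term B:
  start: S(KK)(SI(SS)(KI(KK)))
  step 1: S(KK)(I(KI(KK))(SS(KI(KK))))
  step 2: S(KK)(KI(KK)(SS(KI(KK))))
  step 3: S(KK)(I(SS(KI(KK))))
  step 4: S(KK)(SS(KI(KK)))
  step 5: S(KK)(SSI)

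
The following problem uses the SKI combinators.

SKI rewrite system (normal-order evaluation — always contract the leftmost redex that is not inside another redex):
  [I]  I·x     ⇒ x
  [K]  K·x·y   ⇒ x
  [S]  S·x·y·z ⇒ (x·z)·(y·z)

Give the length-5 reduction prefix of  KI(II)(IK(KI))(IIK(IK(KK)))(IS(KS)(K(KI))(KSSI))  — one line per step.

  start: KI(II)(IK(KI))(IIK(IK(KK)))(IS(KS)(K(KI))(KSSI))
  step 1: I(IK(KI))(IIK(IK(KK)))(IS(KS)(K(KI))(KSSI))
  step 2: IK(KI)(IIK(IK(KK)))(IS(KS)(K(KI))(KSSI))
  step 3: K(KI)(IIK(IK(KK)))(IS(KS)(K(KI))(KSSI))
  step 4: KI(IS(KS)(K(KI))(KSSI))
  step 5: I

Answer: after 5 steps: I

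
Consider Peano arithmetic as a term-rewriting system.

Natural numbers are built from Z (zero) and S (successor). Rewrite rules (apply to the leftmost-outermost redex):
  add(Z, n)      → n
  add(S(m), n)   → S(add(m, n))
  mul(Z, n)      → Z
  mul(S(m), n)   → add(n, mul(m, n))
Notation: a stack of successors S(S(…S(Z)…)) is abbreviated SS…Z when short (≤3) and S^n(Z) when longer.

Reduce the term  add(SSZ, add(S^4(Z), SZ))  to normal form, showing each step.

Answer: normal form = S^7(Z)  (in 8 steps)

Derivation:
  start: add(SSZ, add(S^4(Z), SZ))
  step 1: S(add(SZ, add(S^4(Z), SZ)))
  step 2: S(S(add(Z, add(S^4(Z), SZ))))
  step 3: S(S(add(S^4(Z), SZ)))
  step 4: S(S(S(add(SSSZ, SZ))))
  step 5: S(S(S(S(add(SSZ, SZ)))))
  step 6: S(S(S(S(S(add(SZ, SZ))))))
  step 7: S(S(S(S(S(S(add(Z, SZ)))))))
  step 8: S^7(Z)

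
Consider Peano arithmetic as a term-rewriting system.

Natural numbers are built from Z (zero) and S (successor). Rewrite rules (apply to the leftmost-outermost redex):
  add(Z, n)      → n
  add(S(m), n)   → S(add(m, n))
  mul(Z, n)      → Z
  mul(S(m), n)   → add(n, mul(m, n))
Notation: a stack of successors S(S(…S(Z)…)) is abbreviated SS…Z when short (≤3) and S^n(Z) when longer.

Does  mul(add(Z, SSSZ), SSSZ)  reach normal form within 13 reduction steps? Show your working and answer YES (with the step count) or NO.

Answer: NO — after 13 steps the term is S(S(S(S(S(S(S(add(SSZ, mul(Z, SSSZ))))))))), not yet normal

Working:
  start: mul(add(Z, SSSZ), SSSZ)
  [1] mul(SSSZ, SSSZ)
  [2] add(SSSZ, mul(SSZ, SSSZ))
  [3] S(add(SSZ, mul(SSZ, SSSZ)))
  [4] S(S(add(SZ, mul(SSZ, SSSZ))))
  [5] S(S(S(add(Z, mul(SSZ, SSSZ)))))
  [6] S(S(S(mul(SSZ, SSSZ))))
  [7] S(S(S(add(SSSZ, mul(SZ, SSSZ)))))
  [8] S(S(S(S(add(SSZ, mul(SZ, SSSZ))))))
  [9] S(S(S(S(S(add(SZ, mul(SZ, SSSZ)))))))
  [10] S(S(S(S(S(S(add(Z, mul(SZ, SSSZ))))))))
  [11] S(S(S(S(S(S(mul(SZ, SSSZ)))))))
  [12] S(S(S(S(S(S(add(SSSZ, mul(Z, SSSZ))))))))
  [13] S(S(S(S(S(S(S(add(SSZ, mul(Z, SSSZ)))))))))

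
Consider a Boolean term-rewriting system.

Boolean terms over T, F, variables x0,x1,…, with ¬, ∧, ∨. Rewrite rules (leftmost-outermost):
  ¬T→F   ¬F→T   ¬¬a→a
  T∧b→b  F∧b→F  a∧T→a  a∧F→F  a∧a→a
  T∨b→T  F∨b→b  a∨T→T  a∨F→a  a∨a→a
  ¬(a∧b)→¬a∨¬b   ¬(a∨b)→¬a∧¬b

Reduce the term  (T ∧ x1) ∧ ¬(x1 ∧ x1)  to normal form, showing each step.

  start: (T ∧ x1) ∧ ¬(x1 ∧ x1)
  →1  x1 ∧ ¬(x1 ∧ x1)
  →2  x1 ∧ (¬x1 ∨ ¬x1)
  →3  x1 ∧ ¬x1

Answer: normal form = x1 ∧ ¬x1  (in 3 steps)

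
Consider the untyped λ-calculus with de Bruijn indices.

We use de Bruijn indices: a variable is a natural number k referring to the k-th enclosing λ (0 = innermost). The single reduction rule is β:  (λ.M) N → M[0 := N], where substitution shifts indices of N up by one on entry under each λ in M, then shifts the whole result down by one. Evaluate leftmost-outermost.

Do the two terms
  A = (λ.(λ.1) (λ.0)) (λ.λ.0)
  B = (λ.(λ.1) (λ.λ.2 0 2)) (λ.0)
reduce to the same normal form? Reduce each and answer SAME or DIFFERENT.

Answer: DIFFERENT — A ⇓ λ.λ.0, B ⇓ λ.0

Reduction:
Term A:
  start: (λ.(λ.1) (λ.0)) (λ.λ.0)
  →1  (λ.λ.λ.0) (λ.0)
  →2  λ.λ.0

Term B:
  start: (λ.(λ.1) (λ.λ.2 0 2)) (λ.0)
  →1  (λ.λ.0) (λ.λ.(λ.0) 0 (λ.0))
  →2  λ.0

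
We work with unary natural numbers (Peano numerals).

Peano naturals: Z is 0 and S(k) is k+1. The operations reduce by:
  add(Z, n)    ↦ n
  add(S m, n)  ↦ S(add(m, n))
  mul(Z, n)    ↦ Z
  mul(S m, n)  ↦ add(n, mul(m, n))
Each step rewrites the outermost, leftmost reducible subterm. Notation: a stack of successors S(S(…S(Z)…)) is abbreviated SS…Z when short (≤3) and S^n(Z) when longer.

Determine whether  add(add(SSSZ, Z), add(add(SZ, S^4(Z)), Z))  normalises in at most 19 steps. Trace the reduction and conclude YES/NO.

Answer: YES — reaches normal form S^8(Z) in 16 ≤ 19 steps

Working:
  start: add(add(SSSZ, Z), add(add(SZ, S^4(Z)), Z))
  step 1: add(S(add(SSZ, Z)), add(add(SZ, S^4(Z)), Z))
  step 2: S(add(add(SSZ, Z), add(add(SZ, S^4(Z)), Z)))
  step 3: S(add(S(add(SZ, Z)), add(add(SZ, S^4(Z)), Z)))
  step 4: S(S(add(add(SZ, Z), add(add(SZ, S^4(Z)), Z))))
  step 5: S(S(add(S(add(Z, Z)), add(add(SZ, S^4(Z)), Z))))
  step 6: S(S(S(add(add(Z, Z), add(add(SZ, S^4(Z)), Z)))))
  step 7: S(S(S(add(Z, add(add(SZ, S^4(Z)), Z)))))
  step 8: S(S(S(add(add(SZ, S^4(Z)), Z))))
  step 9: S(S(S(add(S(add(Z, S^4(Z))), Z))))
  step 10: S(S(S(S(add(add(Z, S^4(Z)), Z)))))
  step 11: S(S(S(S(add(S^4(Z), Z)))))
  step 12: S(S(S(S(S(add(SSSZ, Z))))))
  step 13: S(S(S(S(S(S(add(SSZ, Z)))))))
  step 14: S(S(S(S(S(S(S(add(SZ, Z))))))))
  step 15: S(S(S(S(S(S(S(S(add(Z, Z)))))))))
  step 16: S^8(Z)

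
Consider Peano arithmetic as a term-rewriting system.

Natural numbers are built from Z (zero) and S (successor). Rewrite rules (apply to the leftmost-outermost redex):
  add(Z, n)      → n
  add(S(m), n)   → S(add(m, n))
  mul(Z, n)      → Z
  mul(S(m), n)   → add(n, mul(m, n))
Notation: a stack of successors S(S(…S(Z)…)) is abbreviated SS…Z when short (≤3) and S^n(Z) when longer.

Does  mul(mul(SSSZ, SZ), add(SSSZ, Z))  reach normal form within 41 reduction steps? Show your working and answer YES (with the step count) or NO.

  start: mul(mul(SSSZ, SZ), add(SSSZ, Z))
  →1  mul(add(SZ, mul(SSZ, SZ)), add(SSSZ, Z))
  →2  mul(S(add(Z, mul(SSZ, SZ))), add(SSSZ, Z))
  →3  add(add(SSSZ, Z), mul(add(Z, mul(SSZ, SZ)), add(SSSZ, Z)))
  →4  add(S(add(SSZ, Z)), mul(add(Z, mul(SSZ, SZ)), add(SSSZ, Z)))
  →5  S(add(add(SSZ, Z), mul(add(Z, mul(SSZ, SZ)), add(SSSZ, Z))))
  →6  S(add(S(add(SZ, Z)), mul(add(Z, mul(SSZ, SZ)), add(SSSZ, Z))))
  →7  S(S(add(add(SZ, Z), mul(add(Z, mul(SSZ, SZ)), add(SSSZ, Z)))))
  →8  S(S(add(S(add(Z, Z)), mul(add(Z, mul(SSZ, SZ)), add(SSSZ, Z)))))
  →9  S(S(S(add(add(Z, Z), mul(add(Z, mul(SSZ, SZ)), add(SSSZ, Z))))))
  →10  S(S(S(add(Z, mul(add(Z, mul(SSZ, SZ)), add(SSSZ, Z))))))
  →11  S(S(S(mul(add(Z, mul(SSZ, SZ)), add(SSSZ, Z)))))
  →12  S(S(S(mul(mul(SSZ, SZ), add(SSSZ, Z)))))
  →13  S(S(S(mul(add(SZ, mul(SZ, SZ)), add(SSSZ, Z)))))
  →14  S(S(S(mul(S(add(Z, mul(SZ, SZ))), add(SSSZ, Z)))))
  →15  S(S(S(add(add(SSSZ, Z), mul(add(Z, mul(SZ, SZ)), add(SSSZ, Z))))))
  →16  S(S(S(add(S(add(SSZ, Z)), mul(add(Z, mul(SZ, SZ)), add(SSSZ, Z))))))
  →17  S(S(S(S(add(add(SSZ, Z), mul(add(Z, mul(SZ, SZ)), add(SSSZ, Z)))))))
  →18  S(S(S(S(add(S(add(SZ, Z)), mul(add(Z, mul(SZ, SZ)), add(SSSZ, Z)))))))
  →19  S(S(S(S(S(add(add(SZ, Z), mul(add(Z, mul(SZ, SZ)), add(SSSZ, Z))))))))
  →20  S(S(S(S(S(add(S(add(Z, Z)), mul(add(Z, mul(SZ, SZ)), add(SSSZ, Z))))))))
  →21  S(S(S(S(S(S(add(add(Z, Z), mul(add(Z, mul(SZ, SZ)), add(SSSZ, Z)))))))))
  →22  S(S(S(S(S(S(add(Z, mul(add(Z, mul(SZ, SZ)), add(SSSZ, Z)))))))))
  →23  S(S(S(S(S(S(mul(add(Z, mul(SZ, SZ)), add(SSSZ, Z))))))))
  →24  S(S(S(S(S(S(mul(mul(SZ, SZ), add(SSSZ, Z))))))))
  →25  S(S(S(S(S(S(mul(add(SZ, mul(Z, SZ)), add(SSSZ, Z))))))))
  →26  S(S(S(S(S(S(mul(S(add(Z, mul(Z, SZ))), add(SSSZ, Z))))))))
  →27  S(S(S(S(S(S(add(add(SSSZ, Z), mul(add(Z, mul(Z, SZ)), add(SSSZ, Z)))))))))
  →28  S(S(S(S(S(S(add(S(add(SSZ, Z)), mul(add(Z, mul(Z, SZ)), add(SSSZ, Z)))))))))
  →29  S(S(S(S(S(S(S(add(add(SSZ, Z), mul(add(Z, mul(Z, SZ)), add(SSSZ, Z))))))))))
  →30  S(S(S(S(S(S(S(add(S(add(SZ, Z)), mul(add(Z, mul(Z, SZ)), add(SSSZ, Z))))))))))
  →31  S(S(S(S(S(S(S(S(add(add(SZ, Z), mul(add(Z, mul(Z, SZ)), add(SSSZ, Z)))))))))))
  →32  S(S(S(S(S(S(S(S(add(S(add(Z, Z)), mul(add(Z, mul(Z, SZ)), add(SSSZ, Z)))))))))))
  →33  S(S(S(S(S(S(S(S(S(add(add(Z, Z), mul(add(Z, mul(Z, SZ)), add(SSSZ, Z))))))))))))
  →34  S(S(S(S(S(S(S(S(S(add(Z, mul(add(Z, mul(Z, SZ)), add(SSSZ, Z))))))))))))
  →35  S(S(S(S(S(S(S(S(S(mul(add(Z, mul(Z, SZ)), add(SSSZ, Z)))))))))))
  →36  S(S(S(S(S(S(S(S(S(mul(mul(Z, SZ), add(SSSZ, Z)))))))))))
  →37  S(S(S(S(S(S(S(S(S(mul(Z, add(SSSZ, Z)))))))))))
  →38  S^9(Z)

Answer: YES — reaches normal form S^9(Z) in 38 ≤ 41 steps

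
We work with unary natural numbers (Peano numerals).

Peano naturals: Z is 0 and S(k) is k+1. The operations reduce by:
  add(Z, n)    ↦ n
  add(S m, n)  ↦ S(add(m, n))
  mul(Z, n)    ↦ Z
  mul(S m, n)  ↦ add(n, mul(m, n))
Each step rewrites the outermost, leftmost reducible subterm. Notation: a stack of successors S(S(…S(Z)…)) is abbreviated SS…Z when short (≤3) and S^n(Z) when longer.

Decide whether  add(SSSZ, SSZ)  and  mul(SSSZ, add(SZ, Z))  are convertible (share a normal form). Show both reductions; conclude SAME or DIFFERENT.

Term A:
  start: add(SSSZ, SSZ)
  step 1: S(add(SSZ, SSZ))
  step 2: S(S(add(SZ, SSZ)))
  step 3: S(S(S(add(Z, SSZ))))
  step 4: S^5(Z)

Term B:
  start: mul(SSSZ, add(SZ, Z))
  step 1: add(add(SZ, Z), mul(SSZ, add(SZ, Z)))
  step 2: add(S(add(Z, Z)), mul(SSZ, add(SZ, Z)))
  step 3: S(add(add(Z, Z), mul(SSZ, add(SZ, Z))))
  step 4: S(add(Z, mul(SSZ, add(SZ, Z))))
  step 5: S(mul(SSZ, add(SZ, Z)))
  step 6: S(add(add(SZ, Z), mul(SZ, add(SZ, Z))))
  step 7: S(add(S(add(Z, Z)), mul(SZ, add(SZ, Z))))
  step 8: S(S(add(add(Z, Z), mul(SZ, add(SZ, Z)))))
  step 9: S(S(add(Z, mul(SZ, add(SZ, Z)))))
  step 10: S(S(mul(SZ, add(SZ, Z))))
  step 11: S(S(add(add(SZ, Z), mul(Z, add(SZ, Z)))))
  step 12: S(S(add(S(add(Z, Z)), mul(Z, add(SZ, Z)))))
  step 13: S(S(S(add(add(Z, Z), mul(Z, add(SZ, Z))))))
  step 14: S(S(S(add(Z, mul(Z, add(SZ, Z))))))
  step 15: S(S(S(mul(Z, add(SZ, Z)))))
  step 16: SSSZ

Answer: DIFFERENT — A ⇓ S^5(Z), B ⇓ SSSZ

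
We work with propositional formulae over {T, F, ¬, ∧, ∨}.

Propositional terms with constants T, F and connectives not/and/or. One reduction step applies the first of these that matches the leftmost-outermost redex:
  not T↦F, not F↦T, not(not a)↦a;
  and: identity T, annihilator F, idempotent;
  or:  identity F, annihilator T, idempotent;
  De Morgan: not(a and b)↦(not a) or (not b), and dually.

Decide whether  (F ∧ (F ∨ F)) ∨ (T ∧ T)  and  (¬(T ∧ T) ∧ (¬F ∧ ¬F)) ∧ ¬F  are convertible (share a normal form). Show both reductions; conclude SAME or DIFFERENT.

Term A:
  start: (F ∧ (F ∨ F)) ∨ (T ∧ T)
  step 1: F ∨ (T ∧ T)
  step 2: T ∧ T
  step 3: T

Term B:
  start: (¬(T ∧ T) ∧ (¬F ∧ ¬F)) ∧ ¬F
  step 1: ((¬T ∨ ¬T) ∧ (¬F ∧ ¬F)) ∧ ¬F
  step 2: (¬T ∧ (¬F ∧ ¬F)) ∧ ¬F
  step 3: (F ∧ (¬F ∧ ¬F)) ∧ ¬F
  step 4: F ∧ ¬F
  step 5: F

Answer: DIFFERENT — A ⇓ T, B ⇓ F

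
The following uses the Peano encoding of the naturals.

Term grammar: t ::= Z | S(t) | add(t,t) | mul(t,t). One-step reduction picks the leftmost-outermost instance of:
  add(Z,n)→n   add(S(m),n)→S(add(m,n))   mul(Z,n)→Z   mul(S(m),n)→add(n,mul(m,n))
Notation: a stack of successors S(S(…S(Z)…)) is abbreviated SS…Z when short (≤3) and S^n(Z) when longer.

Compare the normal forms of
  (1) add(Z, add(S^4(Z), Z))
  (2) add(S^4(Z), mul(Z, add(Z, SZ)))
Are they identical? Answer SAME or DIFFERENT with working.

Term A:
  start: add(Z, add(S^4(Z), Z))
  step 1: add(S^4(Z), Z)
  step 2: S(add(SSSZ, Z))
  step 3: S(S(add(SSZ, Z)))
  step 4: S(S(S(add(SZ, Z))))
  step 5: S(S(S(S(add(Z, Z)))))
  step 6: S^4(Z)

Term B:
  start: add(S^4(Z), mul(Z, add(Z, SZ)))
  step 1: S(add(SSSZ, mul(Z, add(Z, SZ))))
  step 2: S(S(add(SSZ, mul(Z, add(Z, SZ)))))
  step 3: S(S(S(add(SZ, mul(Z, add(Z, SZ))))))
  step 4: S(S(S(S(add(Z, mul(Z, add(Z, SZ)))))))
  step 5: S(S(S(S(mul(Z, add(Z, SZ))))))
  step 6: S^4(Z)

Answer: SAME — A ⇓ S^4(Z), B ⇓ S^4(Z)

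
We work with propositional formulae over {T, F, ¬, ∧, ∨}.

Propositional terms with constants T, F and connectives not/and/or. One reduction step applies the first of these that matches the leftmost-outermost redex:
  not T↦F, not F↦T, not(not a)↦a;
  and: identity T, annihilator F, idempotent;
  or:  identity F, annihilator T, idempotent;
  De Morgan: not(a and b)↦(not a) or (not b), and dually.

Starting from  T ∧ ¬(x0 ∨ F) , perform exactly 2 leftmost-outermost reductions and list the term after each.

  start: T ∧ ¬(x0 ∨ F)
  step 1: ¬(x0 ∨ F)
  step 2: ¬x0 ∧ ¬F

Answer: after 2 steps: ¬x0 ∧ ¬F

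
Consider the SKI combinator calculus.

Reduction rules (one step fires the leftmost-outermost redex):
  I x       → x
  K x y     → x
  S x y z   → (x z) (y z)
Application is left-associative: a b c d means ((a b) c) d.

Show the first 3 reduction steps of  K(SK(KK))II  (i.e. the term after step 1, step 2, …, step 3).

  start: K(SK(KK))II
  step 1: SK(KK)I
  step 2: KI(KKI)
  step 3: I

Answer: after 3 steps: I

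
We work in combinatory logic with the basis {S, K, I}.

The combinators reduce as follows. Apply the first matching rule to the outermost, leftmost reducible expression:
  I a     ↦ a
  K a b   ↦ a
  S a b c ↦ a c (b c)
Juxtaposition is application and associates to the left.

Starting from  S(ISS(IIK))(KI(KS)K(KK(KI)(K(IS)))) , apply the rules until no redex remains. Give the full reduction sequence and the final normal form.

Answer: normal form = S(SSK)(K(K(KS)))  (in 7 steps)

Derivation:
  start: S(ISS(IIK))(KI(KS)K(KK(KI)(K(IS))))
  [1] S(SS(IIK))(KI(KS)K(KK(KI)(K(IS))))
  [2] S(SS(IK))(KI(KS)K(KK(KI)(K(IS))))
  [3] S(SSK)(KI(KS)K(KK(KI)(K(IS))))
  [4] S(SSK)(IK(KK(KI)(K(IS))))
  [5] S(SSK)(K(KK(KI)(K(IS))))
  [6] S(SSK)(K(K(K(IS))))
  [7] S(SSK)(K(K(KS)))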